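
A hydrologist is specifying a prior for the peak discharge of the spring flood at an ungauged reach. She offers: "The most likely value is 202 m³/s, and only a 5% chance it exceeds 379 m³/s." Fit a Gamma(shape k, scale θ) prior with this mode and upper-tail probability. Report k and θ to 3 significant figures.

k ≈ 8.02, θ ≈ 28.8

Gamma(k,θ) with k>1 has mode (k−1)θ, so θ = 202/(k−1).
Need P(X < 379) = 0.95 with θ tied to k this way. Start at k = 2, θ = 202: P(X<379) ≈ 0.559.
Too low — raise k to concentrate. Iterating converges to k ≈ 8.02.
Then θ = 202/(8.02−1) ≈ 28.8.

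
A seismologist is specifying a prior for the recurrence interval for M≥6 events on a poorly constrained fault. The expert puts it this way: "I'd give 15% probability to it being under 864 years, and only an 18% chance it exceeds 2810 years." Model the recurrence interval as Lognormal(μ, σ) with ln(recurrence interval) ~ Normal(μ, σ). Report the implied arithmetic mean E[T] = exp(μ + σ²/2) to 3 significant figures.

E[T] ≈ 1940 years

If T ~ Lognormal(μ,σ) then ln T ~ Normal(μ,σ), so the p-quantile of ln T is μ + z_p·σ.
ln(864) = 6.762 and ln(2810) = 7.941; z_{0.15} = -1.036, z_{0.82} = 0.9154.
σ = (7.941 − 6.762)/(0.9154 − (-1.036)) = 0.604.
μ = 6.762 − (-1.036)·0.604 = 7.388.
E[T] = exp(μ + σ²/2) = exp(7.388 + 0.1826) = 1940 years.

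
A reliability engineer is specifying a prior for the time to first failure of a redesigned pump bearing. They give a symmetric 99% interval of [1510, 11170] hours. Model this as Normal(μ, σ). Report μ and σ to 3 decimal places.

μ = 6340.000, σ = 1875.124

A symmetric 99% interval runs μ ± z·σ with z = 2.576.
Half-width = 4830, so σ = 4830/2.576 = 1875.124.
μ is the interval midpoint, 6340.000.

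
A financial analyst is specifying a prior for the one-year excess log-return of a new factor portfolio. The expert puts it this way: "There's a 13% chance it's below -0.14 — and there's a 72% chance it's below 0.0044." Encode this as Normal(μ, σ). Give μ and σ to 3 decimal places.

The p-quantile of Normal(μ,σ) is μ + z_p·σ, with z_{0.13} = -1.126 and z_{0.72} = 0.5828.
Eliminate σ: μ = (z₂·x₁ − z₁·x₂)/(z₂ − z₁) = (0.5828·-0.14 − (-1.126)·0.0044)/1.709 = -0.045.
Then σ = (x₂ − x₁)/(z₂ − z₁) = (0.0044 − -0.14)/1.709 = 0.084.

μ = -0.045, σ = 0.084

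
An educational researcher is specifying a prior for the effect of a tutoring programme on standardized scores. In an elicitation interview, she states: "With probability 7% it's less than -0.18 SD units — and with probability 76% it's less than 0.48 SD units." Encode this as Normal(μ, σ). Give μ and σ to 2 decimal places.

μ = 0.27, σ = 0.30

The p-quantile of Normal(μ,σ) is μ + z_p·σ, with z_{0.07} = -1.476 and z_{0.76} = 0.7063.
Eliminate σ: μ = (z₂·x₁ − z₁·x₂)/(z₂ − z₁) = (0.7063·-0.18 − (-1.476)·0.48)/2.182 = 0.27.
Then σ = (x₂ − x₁)/(z₂ − z₁) = (0.48 − -0.18)/2.182 = 0.30.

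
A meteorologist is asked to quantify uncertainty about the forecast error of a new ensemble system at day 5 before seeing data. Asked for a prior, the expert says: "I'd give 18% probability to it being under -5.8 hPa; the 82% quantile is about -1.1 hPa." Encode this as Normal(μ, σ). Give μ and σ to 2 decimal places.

μ = -3.45, σ = 2.57

For Normal(μ,σ), the p-quantile is μ + z_p·σ. Here z_{0.18} = -0.9154, z_{0.82} = 0.9154.
So -5.8 = μ − 0.9154σ and -1.1 = μ + 0.9154σ.
Subtracting: σ = (-1.1 − -5.8)/(0.9154 − (-0.9154)) = 2.57.
Then μ = -5.8 − (-0.9154)·2.57 = -3.45.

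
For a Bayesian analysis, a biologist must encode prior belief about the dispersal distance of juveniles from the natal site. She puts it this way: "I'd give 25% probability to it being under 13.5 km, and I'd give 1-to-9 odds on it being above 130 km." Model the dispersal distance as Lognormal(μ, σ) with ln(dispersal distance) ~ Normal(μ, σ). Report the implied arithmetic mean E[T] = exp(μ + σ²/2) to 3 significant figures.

E[T] ≈ 57.6 km

If T ~ Lognormal(μ,σ) then ln T ~ Normal(μ,σ), so the p-quantile of ln T is μ + z_p·σ.
ln(13.5) = 2.603 and ln(130) = 4.868; z_{0.25} = -0.6745, z_{0.9} = 1.282.
σ = (4.868 − 2.603)/(1.282 − (-0.6745)) = 1.158.
μ = 2.603 − (-0.6745)·1.158 = 3.384.
E[T] = exp(μ + σ²/2) = exp(3.384 + 0.6703) = 57.6 km.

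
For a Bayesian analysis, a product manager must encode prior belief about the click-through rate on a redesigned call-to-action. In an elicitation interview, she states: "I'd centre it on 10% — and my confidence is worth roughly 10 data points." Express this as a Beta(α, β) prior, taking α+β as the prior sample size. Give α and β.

Under the effective-sample-size interpretation, Beta(α, β) has prior mean α/(α+β) and prior sample size α+β.
So α+β = 10 and α/(α+β) = 0.1, giving α = 0.1·10 = 1 and β = 10 − 1 = 9.

α = 1, β = 9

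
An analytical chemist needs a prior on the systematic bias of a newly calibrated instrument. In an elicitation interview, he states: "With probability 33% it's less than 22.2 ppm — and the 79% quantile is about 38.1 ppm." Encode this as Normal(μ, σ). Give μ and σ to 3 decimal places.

The p-quantile of Normal(μ,σ) is μ + z_p·σ, with z_{0.33} = -0.4399 and z_{0.79} = 0.8064.
Eliminate σ: μ = (z₂·x₁ − z₁·x₂)/(z₂ − z₁) = (0.8064·22.2 − (-0.4399)·38.1)/1.246 = 27.812.
Then σ = (x₂ − x₁)/(z₂ − z₁) = (38.1 − 22.2)/1.246 = 12.757.

μ = 27.812, σ = 12.757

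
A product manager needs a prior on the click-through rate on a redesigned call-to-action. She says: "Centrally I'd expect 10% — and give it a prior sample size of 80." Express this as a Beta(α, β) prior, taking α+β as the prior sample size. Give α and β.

Under the effective-sample-size interpretation, Beta(α, β) has prior mean α/(α+β) and prior sample size α+β.
So α+β = 80 and α/(α+β) = 0.1, giving α = 0.1·80 = 8 and β = 80 − 8 = 72.

α = 8, β = 72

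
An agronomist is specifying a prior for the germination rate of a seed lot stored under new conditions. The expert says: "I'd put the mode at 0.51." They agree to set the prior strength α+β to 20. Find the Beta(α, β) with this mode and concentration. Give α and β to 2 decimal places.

α = 10.18, β = 9.82

For α,β > 1 the Beta mode is (α−1)/(α+β−2). With α+β = 20, the mode is (α−1)/18.
Set (α−1)/18 = 0.51 → α = 1 + 0.51·18 = 10.18.
β = 20 − α = 9.82.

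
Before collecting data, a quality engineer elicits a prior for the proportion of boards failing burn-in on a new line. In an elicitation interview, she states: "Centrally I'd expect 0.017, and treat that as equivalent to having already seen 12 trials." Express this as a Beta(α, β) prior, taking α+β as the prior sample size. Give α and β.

Under the effective-sample-size interpretation, Beta(α, β) has prior mean α/(α+β) and prior sample size α+β.
So α+β = 12 and α/(α+β) = 0.017, giving α = 0.017·12 = 0.204 and β = 12 − 0.204 = 11.796.

α = 0.204, β = 11.796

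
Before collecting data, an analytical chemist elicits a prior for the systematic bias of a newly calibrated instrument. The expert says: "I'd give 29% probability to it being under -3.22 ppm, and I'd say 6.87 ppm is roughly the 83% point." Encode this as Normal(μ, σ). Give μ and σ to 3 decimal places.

μ = 0.484, σ = 6.693

For Normal(μ,σ), the p-quantile is μ + z_p·σ. Here z_{0.29} = -0.5534, z_{0.83} = 0.9542.
So -3.22 = μ − 0.5534σ and 6.87 = μ + 0.9542σ.
Subtracting: σ = (6.87 − -3.22)/(0.9542 − (-0.5534)) = 6.693.
Then μ = -3.22 − (-0.5534)·6.693 = 0.484.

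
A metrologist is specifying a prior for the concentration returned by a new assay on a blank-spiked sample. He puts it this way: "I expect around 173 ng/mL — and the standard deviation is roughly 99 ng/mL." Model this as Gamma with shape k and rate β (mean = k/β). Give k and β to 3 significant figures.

k ≈ 3.05, β ≈ 0.0177

For Gamma(k, rate β): mean = k/β, variance = k/β², so CV = 1/√k.
CV = SD/mean = 99/173 = 0.5723, hence k = 1/CV² = 3.05.
Then β = k/mean = 3.05/173 = 0.0177.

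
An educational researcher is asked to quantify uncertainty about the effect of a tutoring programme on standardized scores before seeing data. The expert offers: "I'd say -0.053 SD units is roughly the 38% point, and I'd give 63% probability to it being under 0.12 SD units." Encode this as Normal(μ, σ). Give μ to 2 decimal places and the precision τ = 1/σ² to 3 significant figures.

The p-quantile of Normal(μ,σ) is μ + z_p·σ, with z_{0.38} = -0.3055 and z_{0.63} = 0.3319.
Eliminate σ: μ = (z₂·x₁ − z₁·x₂)/(z₂ − z₁) = (0.3319·-0.053 − (-0.3055)·0.12)/0.6373 = 0.03.
Then σ = (x₂ − x₁)/(z₂ − z₁) = (0.12 − -0.053)/0.6373 = 0.27.
Precision τ = 1/σ² = 1/0.2714² = 13.6.

μ = 0.03, τ = 13.6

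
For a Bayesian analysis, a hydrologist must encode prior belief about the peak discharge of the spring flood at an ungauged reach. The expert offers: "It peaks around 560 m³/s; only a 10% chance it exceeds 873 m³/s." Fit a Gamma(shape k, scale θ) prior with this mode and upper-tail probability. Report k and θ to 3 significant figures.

Gamma(k,θ) with k>1 has mode (k−1)θ, so θ = 560/(k−1).
Need P(X < 873) = 0.9 with θ tied to k this way. Start at k = 2, θ = 560: P(X<873) ≈ 0.462.
Too low — raise k to concentrate. Iterating converges to k ≈ 10.5.
Then θ = 560/(10.5−1) ≈ 59.

k ≈ 10.5, θ ≈ 59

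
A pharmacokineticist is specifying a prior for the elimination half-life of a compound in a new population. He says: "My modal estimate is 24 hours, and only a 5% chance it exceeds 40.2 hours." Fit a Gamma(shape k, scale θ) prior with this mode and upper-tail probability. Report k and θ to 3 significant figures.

k ≈ 11.5, θ ≈ 2.29

Gamma(k,θ) with k>1 has mode (k−1)θ, so θ = 24/(k−1).
Need P(X < 40.2) = 0.95 with θ tied to k this way. Start at k = 2, θ = 24: P(X<40.2) ≈ 0.499.
Too low — raise k to concentrate. Iterating converges to k ≈ 11.5.
Then θ = 24/(11.5−1) ≈ 2.29.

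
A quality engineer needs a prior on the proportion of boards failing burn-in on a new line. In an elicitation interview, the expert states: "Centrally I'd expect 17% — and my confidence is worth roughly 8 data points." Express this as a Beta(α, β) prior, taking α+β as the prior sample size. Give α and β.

Under the effective-sample-size interpretation, Beta(α, β) has prior mean α/(α+β) and prior sample size α+β.
So α+β = 8 and α/(α+β) = 0.17, giving α = 0.17·8 = 1.36 and β = 8 − 1.36 = 6.64.

α = 1.36, β = 6.64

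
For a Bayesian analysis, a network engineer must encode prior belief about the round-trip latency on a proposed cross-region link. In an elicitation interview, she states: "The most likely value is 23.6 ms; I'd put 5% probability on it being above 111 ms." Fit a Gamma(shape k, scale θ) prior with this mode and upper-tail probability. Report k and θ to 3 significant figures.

k ≈ 2.01, θ ≈ 23.3

Gamma(k,θ) with k>1 has mode (k−1)θ, so θ = 23.6/(k−1).
Need P(X < 111) = 0.95 with θ tied to k this way. Start at k = 2, θ = 23.6: P(X<111) ≈ 0.948.
Too low — raise k to concentrate. Iterating converges to k ≈ 2.01.
Then θ = 23.6/(2.01−1) ≈ 23.3.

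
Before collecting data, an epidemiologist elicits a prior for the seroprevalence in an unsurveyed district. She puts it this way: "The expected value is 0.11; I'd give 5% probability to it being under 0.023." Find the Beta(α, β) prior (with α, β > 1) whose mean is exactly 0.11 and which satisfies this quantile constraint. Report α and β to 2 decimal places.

α ≈ 2.15, β ≈ 17.42

With mean 0.11 fixed, write α = 0.11s, β = 0.89s where s = α+β.
Need P(θ < 0.023) = 0.05 under Beta(0.11s, 0.89s). Normal approximation: (q−m)/√(m(1−m)/s) ≈ z_{0.05} = -1.64, so s ≈ 0.11·0.89·(-1.64)²/(0.023−0.11)² = 35.0.
At s = 35.0: P(θ<0.023) ≈ 0.010. Adjusting to match 0.05 gives s ≈ 19.58.
So α = 0.11·19.58 ≈ 2.15, β = 0.89·19.58 ≈ 17.42.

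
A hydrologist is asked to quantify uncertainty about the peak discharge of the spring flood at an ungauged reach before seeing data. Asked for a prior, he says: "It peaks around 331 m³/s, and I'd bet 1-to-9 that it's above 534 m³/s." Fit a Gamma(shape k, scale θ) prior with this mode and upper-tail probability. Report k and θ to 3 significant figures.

Gamma(k,θ) with k>1 has mode (k−1)θ, so θ = 331/(k−1).
Need P(X < 534) = 0.9 with θ tied to k this way. Start at k = 2, θ = 331: P(X<534) ≈ 0.479.
Too low — raise k to concentrate. Iterating converges to k ≈ 9.22.
Then θ = 331/(9.22−1) ≈ 40.3.

k ≈ 9.22, θ ≈ 40.3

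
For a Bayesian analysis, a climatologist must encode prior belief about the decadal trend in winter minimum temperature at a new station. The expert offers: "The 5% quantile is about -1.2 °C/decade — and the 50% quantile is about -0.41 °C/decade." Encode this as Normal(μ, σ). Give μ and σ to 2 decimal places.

μ = -0.41, σ = 0.48

The p-quantile of Normal(μ,σ) is μ + z_p·σ, with z_{0.05} = -1.645 and z_{0.5} = 0.
Eliminate σ: μ = (z₂·x₁ − z₁·x₂)/(z₂ − z₁) = (0·-1.2 − (-1.645)·-0.41)/1.645 = -0.41.
Then σ = (x₂ − x₁)/(z₂ − z₁) = (-0.41 − -1.2)/1.645 = 0.48.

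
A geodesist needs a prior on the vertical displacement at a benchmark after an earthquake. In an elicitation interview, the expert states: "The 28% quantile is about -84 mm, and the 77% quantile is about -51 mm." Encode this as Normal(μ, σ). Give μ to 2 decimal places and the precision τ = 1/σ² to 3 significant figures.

μ = -69.45, τ = 0.0016

For Normal(μ,σ), the p-quantile is μ + z_p·σ. Here z_{0.28} = -0.5828, z_{0.77} = 0.7388.
So -84 = μ − 0.5828σ and -51 = μ + 0.7388σ.
Subtracting: σ = (-51 − -84)/(0.7388 − (-0.5828)) = 24.97.
Then μ = -84 − (-0.5828)·24.97 = -69.45.
Precision τ = 1/σ² = 1/24.97² = 0.0016.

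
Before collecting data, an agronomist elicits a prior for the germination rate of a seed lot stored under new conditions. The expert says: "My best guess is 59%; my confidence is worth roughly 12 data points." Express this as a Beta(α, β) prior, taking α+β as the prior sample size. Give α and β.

Under the effective-sample-size interpretation, Beta(α, β) has prior mean α/(α+β) and prior sample size α+β.
So α+β = 12 and α/(α+β) = 0.59, giving α = 0.59·12 = 7.08 and β = 12 − 7.08 = 4.92.

α = 7.08, β = 4.92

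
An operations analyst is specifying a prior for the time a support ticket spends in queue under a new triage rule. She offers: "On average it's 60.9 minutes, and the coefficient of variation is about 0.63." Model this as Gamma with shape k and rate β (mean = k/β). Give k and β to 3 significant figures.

For Gamma(k, rate β): mean = k/β, variance = k/β², so CV = 1/√k.
CV = 0.63, hence k = 1/CV² = 2.52.
Then β = k/mean = 2.52/60.9 = 0.0414.

k ≈ 2.52, β ≈ 0.0414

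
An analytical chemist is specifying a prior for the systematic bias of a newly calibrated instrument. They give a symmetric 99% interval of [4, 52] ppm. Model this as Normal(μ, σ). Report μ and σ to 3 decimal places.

A symmetric 99% interval runs μ ± z·σ with z = 2.576.
Half-width = 24, so σ = 24/2.576 = 9.317.
μ is the interval midpoint, 28.000.

μ = 28.000, σ = 9.317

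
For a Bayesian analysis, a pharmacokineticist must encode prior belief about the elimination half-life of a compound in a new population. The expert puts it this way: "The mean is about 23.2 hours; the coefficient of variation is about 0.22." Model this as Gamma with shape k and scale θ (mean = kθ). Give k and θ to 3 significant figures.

k ≈ 20.7, θ ≈ 1.12

For Gamma(k, scale θ): mean = kθ, variance = kθ², so CV = 1/√k.
CV = 0.22, hence k = 1/CV² = 20.7.
Then θ = mean/k = 23.2/20.7 = 1.12.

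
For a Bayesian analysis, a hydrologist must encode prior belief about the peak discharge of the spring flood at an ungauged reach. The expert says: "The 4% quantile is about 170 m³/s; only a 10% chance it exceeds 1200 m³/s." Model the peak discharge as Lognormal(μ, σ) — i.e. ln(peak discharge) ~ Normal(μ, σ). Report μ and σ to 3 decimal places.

If T ~ Lognormal(μ,σ) then ln T ~ Normal(μ,σ), so the p-quantile of ln T is μ + z_p·σ.
ln(170) = 5.136 and ln(1200) = 7.09; z_{0.04} = -1.751, z_{0.9} = 1.282.
σ = (7.09 − 5.136)/(1.282 − (-1.751)) = 0.645.
μ = 5.136 − (-1.751)·0.645 = 6.264.

μ ≈ 6.264, σ ≈ 0.645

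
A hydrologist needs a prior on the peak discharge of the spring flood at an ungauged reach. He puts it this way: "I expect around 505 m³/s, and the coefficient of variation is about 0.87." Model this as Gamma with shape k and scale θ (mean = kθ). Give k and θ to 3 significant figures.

k ≈ 1.32, θ ≈ 382

For Gamma(k, scale θ): mean = kθ, variance = kθ², so CV = 1/√k.
CV = 0.87, hence k = 1/CV² = 1.32.
Then θ = mean/k = 505/1.32 = 382.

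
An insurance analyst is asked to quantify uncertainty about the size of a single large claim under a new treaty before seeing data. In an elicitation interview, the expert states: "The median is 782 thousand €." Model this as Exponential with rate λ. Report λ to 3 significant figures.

Exponential median = ln 2 / λ, so λ = ln 2 / 782.0 = 0.000886.

λ ≈ 0.000886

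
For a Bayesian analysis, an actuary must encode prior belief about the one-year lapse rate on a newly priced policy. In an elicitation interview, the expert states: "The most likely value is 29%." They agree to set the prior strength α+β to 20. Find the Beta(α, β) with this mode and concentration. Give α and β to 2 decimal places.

For α,β > 1 the Beta mode is (α−1)/(α+β−2). With α+β = 20, the mode is (α−1)/18.
Set (α−1)/18 = 0.29 → α = 1 + 0.29·18 = 6.22.
β = 20 − α = 13.78.

α = 6.22, β = 13.78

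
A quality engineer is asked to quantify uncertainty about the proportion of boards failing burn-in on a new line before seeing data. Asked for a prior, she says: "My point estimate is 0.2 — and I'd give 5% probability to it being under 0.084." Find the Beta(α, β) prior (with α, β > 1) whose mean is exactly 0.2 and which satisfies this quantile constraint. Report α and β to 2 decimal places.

With mean 0.2 fixed, write α = 0.2s, β = 0.8s where s = α+β.
Need P(θ < 0.084) = 0.05 under Beta(0.2s, 0.8s). Normal approximation: (q−m)/√(m(1−m)/s) ≈ z_{0.05} = -1.64, so s ≈ 0.2·0.8·(-1.64)²/(0.084−0.2)² = 32.2.
At s = 32.2: P(θ<0.084) ≈ 0.026. Adjusting to match 0.05 gives s ≈ 24.01.
So α = 0.2·24.01 ≈ 4.80, β = 0.8·24.01 ≈ 19.21.

α ≈ 4.80, β ≈ 19.21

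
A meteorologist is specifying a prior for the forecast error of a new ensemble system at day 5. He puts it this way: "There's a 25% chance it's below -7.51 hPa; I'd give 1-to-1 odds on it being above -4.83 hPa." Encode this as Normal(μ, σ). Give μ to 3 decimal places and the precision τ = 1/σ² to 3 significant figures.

For Normal(μ,σ), the p-quantile is μ + z_p·σ. Here z_{0.25} = -0.6745, z_{0.5} = 0.
So -7.51 = μ − 0.6745σ and -4.83 = μ + 0σ.
Subtracting: σ = (-4.83 − -7.51)/(0 − (-0.6745)) = 3.973.
Then μ = -7.51 − (-0.6745)·3.973 = -4.830.
Precision τ = 1/σ² = 1/3.973² = 0.0633.

μ = -4.830, τ = 0.0633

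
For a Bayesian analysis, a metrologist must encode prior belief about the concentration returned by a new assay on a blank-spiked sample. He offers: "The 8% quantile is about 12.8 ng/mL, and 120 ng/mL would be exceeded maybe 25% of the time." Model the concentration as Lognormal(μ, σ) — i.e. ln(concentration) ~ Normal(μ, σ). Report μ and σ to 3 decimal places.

μ ≈ 4.062, σ ≈ 1.076

If T ~ Lognormal(μ,σ) then ln T ~ Normal(μ,σ), so the p-quantile of ln T is μ + z_p·σ.
ln(12.8) = 2.549 and ln(120) = 4.787; z_{0.08} = -1.405, z_{0.75} = 0.6745.
σ = (4.787 − 2.549)/(0.6745 − (-1.405)) = 1.076.
μ = 2.549 − (-1.405)·1.076 = 4.062.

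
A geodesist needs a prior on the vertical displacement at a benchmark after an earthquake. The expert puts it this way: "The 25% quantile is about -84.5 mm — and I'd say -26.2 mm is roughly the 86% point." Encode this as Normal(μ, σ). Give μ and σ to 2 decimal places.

μ = -62.09, σ = 33.22

The p-quantile of Normal(μ,σ) is μ + z_p·σ, with z_{0.25} = -0.6745 and z_{0.86} = 1.08.
Eliminate σ: μ = (z₂·x₁ − z₁·x₂)/(z₂ − z₁) = (1.08·-84.5 − (-0.6745)·-26.2)/1.755 = -62.09.
Then σ = (x₂ − x₁)/(z₂ − z₁) = (-26.2 − -84.5)/1.755 = 33.22.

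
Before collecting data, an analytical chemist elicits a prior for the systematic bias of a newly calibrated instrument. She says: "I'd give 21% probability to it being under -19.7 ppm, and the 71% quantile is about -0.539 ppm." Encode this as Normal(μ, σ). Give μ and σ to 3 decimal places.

μ = -8.337, σ = 14.091

For Normal(μ,σ), the p-quantile is μ + z_p·σ. Here z_{0.21} = -0.8064, z_{0.71} = 0.5534.
So -19.7 = μ − 0.8064σ and -0.539 = μ + 0.5534σ.
Subtracting: σ = (-0.539 − -19.7)/(0.5534 − (-0.8064)) = 14.091.
Then μ = -19.7 − (-0.8064)·14.091 = -8.337.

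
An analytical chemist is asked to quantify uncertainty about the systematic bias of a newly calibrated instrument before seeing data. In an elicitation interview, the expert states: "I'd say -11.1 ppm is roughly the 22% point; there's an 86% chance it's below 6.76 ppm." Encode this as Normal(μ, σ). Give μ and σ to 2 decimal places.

The p-quantile of Normal(μ,σ) is μ + z_p·σ, with z_{0.22} = -0.7722 and z_{0.86} = 1.08.
Eliminate σ: μ = (z₂·x₁ − z₁·x₂)/(z₂ − z₁) = (1.08·-11.1 − (-0.7722)·6.76)/1.853 = -3.66.
Then σ = (x₂ − x₁)/(z₂ − z₁) = (6.76 − -11.1)/1.853 = 9.64.

μ = -3.66, σ = 9.64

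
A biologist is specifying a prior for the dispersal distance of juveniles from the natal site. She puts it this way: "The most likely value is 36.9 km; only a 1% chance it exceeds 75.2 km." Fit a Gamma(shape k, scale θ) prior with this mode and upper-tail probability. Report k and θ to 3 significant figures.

k ≈ 10.7, θ ≈ 3.82

Gamma(k,θ) with k>1 has mode (k−1)θ, so θ = 36.9/(k−1).
Need P(X < 75.2) = 0.99 with θ tied to k this way. Start at k = 2, θ = 36.9: P(X<75.2) ≈ 0.604.
Too low — raise k to concentrate. Iterating converges to k ≈ 10.7.
Then θ = 36.9/(10.7−1) ≈ 3.82.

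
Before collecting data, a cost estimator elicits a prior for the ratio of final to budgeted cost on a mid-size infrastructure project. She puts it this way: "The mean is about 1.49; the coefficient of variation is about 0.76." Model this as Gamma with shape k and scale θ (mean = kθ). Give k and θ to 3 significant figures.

For Gamma(k, scale θ): mean = kθ, variance = kθ², so CV = 1/√k.
CV = 0.76, hence k = 1/CV² = 1.73.
Then θ = mean/k = 1.49/1.73 = 0.861.

k ≈ 1.73, θ ≈ 0.861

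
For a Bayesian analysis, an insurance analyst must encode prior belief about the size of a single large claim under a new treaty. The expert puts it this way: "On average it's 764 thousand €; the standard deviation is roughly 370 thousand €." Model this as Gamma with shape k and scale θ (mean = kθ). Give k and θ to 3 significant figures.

k ≈ 4.26, θ ≈ 179

For Gamma(k, scale θ): mean = kθ, variance = kθ², so CV = 1/√k.
CV = SD/mean = 370/764 = 0.4843, hence k = 1/CV² = 4.26.
Then θ = mean/k = 764/4.26 = 179.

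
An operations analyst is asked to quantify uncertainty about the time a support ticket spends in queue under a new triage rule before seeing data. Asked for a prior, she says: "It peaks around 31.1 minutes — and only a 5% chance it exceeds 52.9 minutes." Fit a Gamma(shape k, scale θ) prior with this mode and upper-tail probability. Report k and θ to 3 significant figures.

k ≈ 10.9, θ ≈ 3.14

Gamma(k,θ) with k>1 has mode (k−1)θ, so θ = 31.1/(k−1).
Need P(X < 52.9) = 0.95 with θ tied to k this way. Start at k = 2, θ = 31.1: P(X<52.9) ≈ 0.507.
Too low — raise k to concentrate. Iterating converges to k ≈ 10.9.
Then θ = 31.1/(10.9−1) ≈ 3.14.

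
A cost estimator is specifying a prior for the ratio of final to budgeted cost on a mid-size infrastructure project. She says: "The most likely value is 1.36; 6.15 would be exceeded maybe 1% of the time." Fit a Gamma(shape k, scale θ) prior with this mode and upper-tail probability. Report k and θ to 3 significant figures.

k ≈ 2.77, θ ≈ 0.767

Gamma(k,θ) with k>1 has mode (k−1)θ, so θ = 1.36/(k−1).
Need P(X < 6.15) = 0.99 with θ tied to k this way. Start at k = 2, θ = 1.36: P(X<6.15) ≈ 0.940.
Too low — raise k to concentrate. Iterating converges to k ≈ 2.77.
Then θ = 1.36/(2.77−1) ≈ 0.767.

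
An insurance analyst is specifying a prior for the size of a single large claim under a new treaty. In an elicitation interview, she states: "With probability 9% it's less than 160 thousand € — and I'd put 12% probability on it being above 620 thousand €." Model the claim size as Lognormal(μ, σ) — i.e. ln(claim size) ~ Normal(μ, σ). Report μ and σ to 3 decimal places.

If T ~ Lognormal(μ,σ) then ln T ~ Normal(μ,σ), so the p-quantile of ln T is μ + z_p·σ.
ln(160) = 5.075 and ln(620) = 6.43; z_{0.09} = -1.341, z_{0.88} = 1.175.
σ = (6.43 − 5.075)/(1.175 − (-1.341)) = 0.538.
μ = 5.075 − (-1.341)·0.538 = 5.797.

μ ≈ 5.797, σ ≈ 0.538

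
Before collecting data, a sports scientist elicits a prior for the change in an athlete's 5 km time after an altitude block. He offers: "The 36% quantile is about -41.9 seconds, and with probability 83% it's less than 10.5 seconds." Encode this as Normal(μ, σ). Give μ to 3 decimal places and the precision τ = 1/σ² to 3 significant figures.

The p-quantile of Normal(μ,σ) is μ + z_p·σ, with z_{0.36} = -0.3585 and z_{0.83} = 0.9542.
Eliminate σ: μ = (z₂·x₁ − z₁·x₂)/(z₂ − z₁) = (0.9542·-41.9 − (-0.3585)·10.5)/1.313 = -27.590.
Then σ = (x₂ − x₁)/(z₂ − z₁) = (10.5 − -41.9)/1.313 = 39.920.
Precision τ = 1/σ² = 1/39.92² = 0.000628.

μ = -27.590, τ = 0.000628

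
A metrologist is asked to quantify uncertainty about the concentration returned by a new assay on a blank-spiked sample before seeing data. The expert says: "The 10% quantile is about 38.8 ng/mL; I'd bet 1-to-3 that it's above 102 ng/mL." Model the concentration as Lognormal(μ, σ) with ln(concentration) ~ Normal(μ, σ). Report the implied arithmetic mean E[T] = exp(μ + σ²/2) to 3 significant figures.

E[T] ≈ 82.6 ng/mL

If T ~ Lognormal(μ,σ) then ln T ~ Normal(μ,σ), so the p-quantile of ln T is μ + z_p·σ.
ln(38.8) = 3.658 and ln(102) = 4.625; z_{0.1} = -1.282, z_{0.75} = 0.6745.
σ = (4.625 − 3.658)/(0.6745 − (-1.282)) = 0.494.
μ = 3.658 − (-1.282)·0.494 = 4.292.
E[T] = exp(μ + σ²/2) = exp(4.292 + 0.1221) = 82.6 ng/mL.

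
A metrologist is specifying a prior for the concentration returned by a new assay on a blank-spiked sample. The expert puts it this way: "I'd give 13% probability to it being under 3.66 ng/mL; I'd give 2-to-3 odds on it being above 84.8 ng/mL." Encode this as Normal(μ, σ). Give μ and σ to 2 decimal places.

μ = 69.90, σ = 58.81

The p-quantile of Normal(μ,σ) is μ + z_p·σ, with z_{0.13} = -1.126 and z_{0.6} = 0.2533.
Eliminate σ: μ = (z₂·x₁ − z₁·x₂)/(z₂ − z₁) = (0.2533·3.66 − (-1.126)·84.8)/1.38 = 69.90.
Then σ = (x₂ − x₁)/(z₂ − z₁) = (84.8 − 3.66)/1.38 = 58.81.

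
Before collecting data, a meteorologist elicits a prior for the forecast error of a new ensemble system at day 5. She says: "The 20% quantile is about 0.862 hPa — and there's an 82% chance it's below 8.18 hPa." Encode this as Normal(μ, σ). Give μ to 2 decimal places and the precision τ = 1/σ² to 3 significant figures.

For Normal(μ,σ), the p-quantile is μ + z_p·σ. Here z_{0.2} = -0.8416, z_{0.82} = 0.9154.
So 0.862 = μ − 0.8416σ and 8.18 = μ + 0.9154σ.
Subtracting: σ = (8.18 − 0.862)/(0.9154 − (-0.8416)) = 4.17.
Then μ = 0.862 − (-0.8416)·4.17 = 4.37.
Precision τ = 1/σ² = 1/4.165² = 0.0576.

μ = 4.37, τ = 0.0576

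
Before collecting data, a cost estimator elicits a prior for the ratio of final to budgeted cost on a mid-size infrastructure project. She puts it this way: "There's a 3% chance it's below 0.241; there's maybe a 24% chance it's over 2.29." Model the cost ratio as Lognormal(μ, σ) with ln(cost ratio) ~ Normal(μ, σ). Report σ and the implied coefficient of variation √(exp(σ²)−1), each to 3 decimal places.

σ ≈ 0.870, CV ≈ 1.064

If T ~ Lognormal(μ,σ) then ln T ~ Normal(μ,σ), so the p-quantile of ln T is μ + z_p·σ.
ln(0.241) = -1.423 and ln(2.29) = 0.8286; z_{0.03} = -1.881, z_{0.76} = 0.7063.
σ = (0.8286 − -1.423)/(0.7063 − (-1.881)) = 0.870.
μ = -1.423 − (-1.881)·0.870 = 0.214.
CV = √(exp(σ²)−1) = √(exp(0.7574)−1) = 1.064.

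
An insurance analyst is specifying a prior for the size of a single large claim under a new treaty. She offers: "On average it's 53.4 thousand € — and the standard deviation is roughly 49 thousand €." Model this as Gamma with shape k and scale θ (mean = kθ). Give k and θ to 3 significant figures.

For Gamma(k, scale θ): mean = kθ, variance = kθ², so CV = 1/√k.
CV = SD/mean = 49/53.4 = 0.9176, hence k = 1/CV² = 1.19.
Then θ = mean/k = 53.4/1.19 = 45.

k ≈ 1.19, θ ≈ 45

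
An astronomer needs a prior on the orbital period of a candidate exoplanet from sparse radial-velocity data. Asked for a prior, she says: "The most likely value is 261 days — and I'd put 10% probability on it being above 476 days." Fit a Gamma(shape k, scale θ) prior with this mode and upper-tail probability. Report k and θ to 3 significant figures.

k ≈ 6.28, θ ≈ 49.4

Gamma(k,θ) with k>1 has mode (k−1)θ, so θ = 261/(k−1).
Need P(X < 476) = 0.9 with θ tied to k this way. Start at k = 2, θ = 261: P(X<476) ≈ 0.544.
Too low — raise k to concentrate. Iterating converges to k ≈ 6.28.
Then θ = 261/(6.28−1) ≈ 49.4.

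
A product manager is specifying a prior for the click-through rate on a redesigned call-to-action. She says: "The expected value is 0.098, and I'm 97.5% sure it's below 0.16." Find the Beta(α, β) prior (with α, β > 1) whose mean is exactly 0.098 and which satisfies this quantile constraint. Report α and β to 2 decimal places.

With mean 0.098 fixed, write α = 0.098s, β = 0.902s where s = α+β.
Need P(θ < 0.16) = 0.975 under Beta(0.098s, 0.902s). Normal approximation: (q−m)/√(m(1−m)/s) ≈ z_{0.975} = 1.96, so s ≈ 0.098·0.902·(1.96)²/(0.16−0.098)² = 88.3.
At s = 88.3: P(θ<0.16) ≈ 0.962. Adjusting to match 0.975 gives s ≈ 109.29.
So α = 0.098·109.29 ≈ 10.71, β = 0.902·109.29 ≈ 98.58.

α ≈ 10.71, β ≈ 98.58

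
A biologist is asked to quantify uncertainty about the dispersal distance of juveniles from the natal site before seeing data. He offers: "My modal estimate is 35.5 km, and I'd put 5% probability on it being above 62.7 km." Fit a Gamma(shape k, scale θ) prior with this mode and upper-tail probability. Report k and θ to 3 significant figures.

k ≈ 9.62, θ ≈ 4.12

Gamma(k,θ) with k>1 has mode (k−1)θ, so θ = 35.5/(k−1).
Need P(X < 62.7) = 0.95 with θ tied to k this way. Start at k = 2, θ = 35.5: P(X<62.7) ≈ 0.527.
Too low — raise k to concentrate. Iterating converges to k ≈ 9.62.
Then θ = 35.5/(9.62−1) ≈ 4.12.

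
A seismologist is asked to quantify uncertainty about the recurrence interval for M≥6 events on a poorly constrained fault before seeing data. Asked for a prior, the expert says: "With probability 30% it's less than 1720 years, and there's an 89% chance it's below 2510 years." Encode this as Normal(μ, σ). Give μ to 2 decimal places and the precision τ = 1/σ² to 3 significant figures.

The p-quantile of Normal(μ,σ) is μ + z_p·σ, with z_{0.3} = -0.5244 and z_{0.89} = 1.227.
Eliminate σ: μ = (z₂·x₁ − z₁·x₂)/(z₂ − z₁) = (1.227·1720 − (-0.5244)·2510)/1.751 = 1956.60.
Then σ = (x₂ − x₁)/(z₂ − z₁) = (2510 − 1720)/1.751 = 451.19.
Precision τ = 1/σ² = 1/451.2² = 4.91e-06.

μ = 1956.60, τ = 4.91e-06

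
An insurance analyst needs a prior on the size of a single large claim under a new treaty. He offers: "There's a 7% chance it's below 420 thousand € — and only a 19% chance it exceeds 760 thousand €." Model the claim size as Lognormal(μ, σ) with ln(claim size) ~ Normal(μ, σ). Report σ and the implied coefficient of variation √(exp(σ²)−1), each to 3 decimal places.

σ ≈ 0.252, CV ≈ 0.256

If T ~ Lognormal(μ,σ) then ln T ~ Normal(μ,σ), so the p-quantile of ln T is μ + z_p·σ.
ln(420) = 6.04 and ln(760) = 6.633; z_{0.07} = -1.476, z_{0.81} = 0.8779.
σ = (6.633 − 6.04)/(0.8779 − (-1.476)) = 0.252.
μ = 6.04 − (-1.476)·0.252 = 6.412.
CV = √(exp(σ²)−1) = √(exp(0.0635)−1) = 0.256.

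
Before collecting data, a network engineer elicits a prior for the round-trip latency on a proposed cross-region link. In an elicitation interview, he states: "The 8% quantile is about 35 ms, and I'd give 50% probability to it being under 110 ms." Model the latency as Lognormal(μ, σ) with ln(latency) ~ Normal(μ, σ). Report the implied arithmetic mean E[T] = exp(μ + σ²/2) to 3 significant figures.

E[T] ≈ 153 ms

If T ~ Lognormal(μ,σ) then ln T ~ Normal(μ,σ), so the p-quantile of ln T is μ + z_p·σ.
ln(35) = 3.555 and ln(110) = 4.7; z_{0.08} = -1.405, z_{0.5} = 0.
σ = (4.7 − 3.555)/(0 − (-1.405)) = 0.815.
μ = 3.555 − (-1.405)·0.815 = 4.700.
E[T] = exp(μ + σ²/2) = exp(4.700 + 0.3321) = 153 ms.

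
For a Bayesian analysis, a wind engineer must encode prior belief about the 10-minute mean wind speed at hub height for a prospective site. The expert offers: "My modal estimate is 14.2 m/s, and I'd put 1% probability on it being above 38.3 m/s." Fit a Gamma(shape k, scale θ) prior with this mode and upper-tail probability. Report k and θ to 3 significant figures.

k ≈ 5.69, θ ≈ 3.03

Gamma(k,θ) with k>1 has mode (k−1)θ, so θ = 14.2/(k−1).
Need P(X < 38.3) = 0.99 with θ tied to k this way. Start at k = 2, θ = 14.2: P(X<38.3) ≈ 0.751.
Too low — raise k to concentrate. Iterating converges to k ≈ 5.69.
Then θ = 14.2/(5.69−1) ≈ 3.03.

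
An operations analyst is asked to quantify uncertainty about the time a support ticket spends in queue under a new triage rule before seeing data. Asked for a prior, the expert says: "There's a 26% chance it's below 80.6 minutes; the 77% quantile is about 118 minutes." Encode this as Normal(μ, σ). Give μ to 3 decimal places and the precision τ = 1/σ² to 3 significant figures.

For Normal(μ,σ), the p-quantile is μ + z_p·σ. Here z_{0.26} = -0.6433, z_{0.77} = 0.7388.
So 80.6 = μ − 0.6433σ and 118 = μ + 0.7388σ.
Subtracting: σ = (118 − 80.6)/(0.7388 − (-0.6433)) = 27.058.
Then μ = 80.6 − (-0.6433)·27.058 = 98.008.
Precision τ = 1/σ² = 1/27.06² = 0.00137.

μ = 98.008, τ = 0.00137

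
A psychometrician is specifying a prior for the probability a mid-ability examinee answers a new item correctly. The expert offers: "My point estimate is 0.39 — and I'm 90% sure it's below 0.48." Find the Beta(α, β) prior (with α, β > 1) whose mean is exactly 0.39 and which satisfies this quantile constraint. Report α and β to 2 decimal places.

α ≈ 19.08, β ≈ 29.84

With mean 0.39 fixed, write α = 0.39s, β = 0.61s where s = α+β.
Need P(θ < 0.48) = 0.9 under Beta(0.39s, 0.61s). Normal approximation: (q−m)/√(m(1−m)/s) ≈ z_{0.9} = 1.28, so s ≈ 0.39·0.61·(1.28)²/(0.48−0.39)² = 48.2.
At s = 48.2: P(θ<0.48) ≈ 0.898. Adjusting to match 0.9 gives s ≈ 48.93.
So α = 0.39·48.93 ≈ 19.08, β = 0.61·48.93 ≈ 29.84.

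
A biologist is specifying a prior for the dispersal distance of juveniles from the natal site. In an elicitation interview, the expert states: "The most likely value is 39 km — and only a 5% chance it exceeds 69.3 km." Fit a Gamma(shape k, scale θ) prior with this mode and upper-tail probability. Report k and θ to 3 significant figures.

k ≈ 9.44, θ ≈ 4.62

Gamma(k,θ) with k>1 has mode (k−1)θ, so θ = 39/(k−1).
Need P(X < 69.3) = 0.95 with θ tied to k this way. Start at k = 2, θ = 39: P(X<69.3) ≈ 0.530.
Too low — raise k to concentrate. Iterating converges to k ≈ 9.44.
Then θ = 39/(9.44−1) ≈ 4.62.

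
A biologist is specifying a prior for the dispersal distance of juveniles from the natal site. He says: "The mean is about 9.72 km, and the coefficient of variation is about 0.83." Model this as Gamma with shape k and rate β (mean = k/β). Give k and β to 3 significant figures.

For Gamma(k, rate β): mean = k/β, variance = k/β², so CV = 1/√k.
CV = 0.83, hence k = 1/CV² = 1.45.
Then β = k/mean = 1.45/9.72 = 0.149.

k ≈ 1.45, β ≈ 0.149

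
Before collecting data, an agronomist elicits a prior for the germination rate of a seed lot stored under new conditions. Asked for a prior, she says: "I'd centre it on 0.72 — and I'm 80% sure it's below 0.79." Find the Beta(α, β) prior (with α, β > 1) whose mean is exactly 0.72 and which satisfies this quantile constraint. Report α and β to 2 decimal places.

With mean 0.72 fixed, write α = 0.72s, β = 0.28s where s = α+β.
Need P(θ < 0.79) = 0.8 under Beta(0.72s, 0.28s). Normal approximation: (q−m)/√(m(1−m)/s) ≈ z_{0.8} = 0.842, so s ≈ 0.72·0.28·(0.842)²/(0.79−0.72)² = 29.1.
At s = 29.1: P(θ<0.79) ≈ 0.796. Adjusting to match 0.8 gives s ≈ 30.10.
So α = 0.72·30.10 ≈ 21.67, β = 0.28·30.10 ≈ 8.43.

α ≈ 21.67, β ≈ 8.43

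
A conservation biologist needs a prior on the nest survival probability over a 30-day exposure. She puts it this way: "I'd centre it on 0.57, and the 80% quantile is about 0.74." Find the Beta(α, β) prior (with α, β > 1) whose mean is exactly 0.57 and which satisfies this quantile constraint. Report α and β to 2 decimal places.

α ≈ 3.54, β ≈ 2.67

With mean 0.57 fixed, write α = 0.57s, β = 0.43s where s = α+β.
Need P(θ < 0.74) = 0.8 under Beta(0.57s, 0.43s). Normal approximation: (q−m)/√(m(1−m)/s) ≈ z_{0.8} = 0.842, so s ≈ 0.57·0.43·(0.842)²/(0.74−0.57)² = 6.0.
At s = 6.0: P(θ<0.74) ≈ 0.796. Adjusting to match 0.8 gives s ≈ 6.21.
So α = 0.57·6.21 ≈ 3.54, β = 0.43·6.21 ≈ 2.67.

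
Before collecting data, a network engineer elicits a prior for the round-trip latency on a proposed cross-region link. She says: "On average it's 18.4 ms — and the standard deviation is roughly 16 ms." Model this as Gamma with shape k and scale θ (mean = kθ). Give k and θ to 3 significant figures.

k ≈ 1.32, θ ≈ 13.9

For Gamma(k, scale θ): mean = kθ, variance = kθ², so CV = 1/√k.
CV = SD/mean = 16/18.4 = 0.8696, hence k = 1/CV² = 1.32.
Then θ = mean/k = 18.4/1.32 = 13.9.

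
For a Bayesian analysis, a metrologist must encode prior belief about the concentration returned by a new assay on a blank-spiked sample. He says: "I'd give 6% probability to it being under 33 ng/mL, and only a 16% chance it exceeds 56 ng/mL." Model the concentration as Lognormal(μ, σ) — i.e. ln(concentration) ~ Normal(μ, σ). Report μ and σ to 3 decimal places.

μ ≈ 3.819, σ ≈ 0.207

If T ~ Lognormal(μ,σ) then ln T ~ Normal(μ,σ), so the p-quantile of ln T is μ + z_p·σ.
ln(33) = 3.497 and ln(56) = 4.025; z_{0.06} = -1.555, z_{0.84} = 0.9945.
σ = (4.025 − 3.497)/(0.9945 − (-1.555)) = 0.207.
μ = 3.497 − (-1.555)·0.207 = 3.819.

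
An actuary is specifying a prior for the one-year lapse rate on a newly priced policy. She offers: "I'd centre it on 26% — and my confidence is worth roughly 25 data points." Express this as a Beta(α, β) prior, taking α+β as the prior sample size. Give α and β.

α = 6.5, β = 18.5

Under the effective-sample-size interpretation, Beta(α, β) has prior mean α/(α+β) and prior sample size α+β.
So α+β = 25 and α/(α+β) = 0.26, giving α = 0.26·25 = 6.5 and β = 25 − 6.5 = 18.5.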